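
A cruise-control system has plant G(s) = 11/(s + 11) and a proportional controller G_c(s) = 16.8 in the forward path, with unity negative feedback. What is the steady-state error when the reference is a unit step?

The loop is type 0. Static position error constant K_pos = G_c(0)·G(0) = 16.8·1 = 16.8.
Steady-state error to a unit step: e_ss = 1/(1+K_pos) = 1/17.8 = 0.0562.

0.0562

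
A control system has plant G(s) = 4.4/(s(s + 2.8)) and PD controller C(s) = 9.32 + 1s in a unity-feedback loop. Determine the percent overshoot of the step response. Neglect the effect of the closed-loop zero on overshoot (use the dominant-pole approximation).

Forward path: (9.32 + 1s)·4.4/(s(s+2.8)). The closed-loop characteristic equation is s² + (2.8 + 4.4·1)s + 4.4·9.32 = 0.
That is s² + 7.2s + 41.01 = 0, so ω_n = 6.404 rad/s and ζ = 7.2/(2·6.404) = 0.5622.
%OS = 100·exp(−πζ/√(1−ζ²)) = 11.8%.

11.8%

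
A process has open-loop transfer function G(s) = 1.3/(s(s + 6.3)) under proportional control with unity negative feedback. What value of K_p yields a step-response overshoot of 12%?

K_p = 24.4

From %OS = 100·exp(−πζ/√(1−ζ²)) = 12%, ζ = −ln(0.12)/√(π²+ln²(0.12)) = 0.5594.
Characteristic equation s² + 6.3s + 1.3K_p = 0 gives ζ = 6.3/(2√(1.3K_p)).
Setting ζ = 0.5594: √(1.3K_p) = 6.3/(2·0.5594) = 5.631, so K_p = 31.71/1.3 = 24.4.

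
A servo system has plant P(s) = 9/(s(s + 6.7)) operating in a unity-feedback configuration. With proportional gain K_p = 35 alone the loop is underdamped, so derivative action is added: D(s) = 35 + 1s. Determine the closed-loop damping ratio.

ζ = 0.442

Forward path: (35 + 1s)·9/(s(s+6.7)). The closed-loop characteristic equation is s² + (6.7 + 9·1)s + 9·35 = 0.
That is s² + 15.7s + 315 = 0, so ω_n = 17.75 rad/s and ζ = 15.7/(2·17.75) = 0.4423.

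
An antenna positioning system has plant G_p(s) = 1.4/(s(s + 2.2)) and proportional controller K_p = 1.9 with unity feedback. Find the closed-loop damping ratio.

ζ = 0.674

With unity feedback the closed-loop characteristic equation is s² + 2.2s + 1.9·1.4 = s² + 2.2s + 2.66 = 0.
Matching s² + 2ζω_n s + ω_n²: ω_n = √2.66 = 1.631 rad/s and 2ζω_n = 2.2, so ζ = 2.2/(2·1.631) = 0.674.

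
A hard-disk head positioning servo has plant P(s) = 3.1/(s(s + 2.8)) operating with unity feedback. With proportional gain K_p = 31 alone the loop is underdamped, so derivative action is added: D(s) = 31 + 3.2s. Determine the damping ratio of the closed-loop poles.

Forward path: (31 + 3.2s)·3.1/(s(s+2.8)). The closed-loop characteristic equation is s² + (2.8 + 3.1·3.2)s + 3.1·31 = 0.
That is s² + 12.72s + 96.1 = 0, so ω_n = 9.803 rad/s and ζ = 12.72/(2·9.803) = 0.6488.

ζ = 0.649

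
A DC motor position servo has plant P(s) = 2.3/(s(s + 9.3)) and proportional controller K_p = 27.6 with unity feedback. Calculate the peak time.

T_p = 0.486 s

From 1 + K_pP(s) = 0: s² + 9.3s + 63.48 = 0 ⇒ ω_n = 7.967, ζ = 0.5836.
Damped frequency ω_d = ω_n√(1−ζ²) = 6.47 rad/s, so peak time T_p = π/ω_d = 0.486 s.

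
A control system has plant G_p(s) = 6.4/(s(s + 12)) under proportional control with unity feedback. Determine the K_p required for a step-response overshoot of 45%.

From %OS = 100·exp(−πζ/√(1−ζ²)) = 45%, ζ = −ln(0.45)/√(π²+ln²(0.45)) = 0.2463.
Characteristic equation s² + 12s + 6.4K_p = 0 gives ζ = 12/(2√(6.4K_p)).
Setting ζ = 0.2463: √(6.4K_p) = 12/(2·0.2463) = 24.36, so K_p = 593.2/6.4 = 92.7.

K_p = 92.7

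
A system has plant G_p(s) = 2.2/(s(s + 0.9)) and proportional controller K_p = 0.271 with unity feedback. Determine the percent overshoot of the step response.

10.5%

From 1 + K_pG_p(s) = 0: s² + 0.9s + 0.5962 = 0 ⇒ ω_n = 0.7721, ζ = 0.5828.
%OS = 100·exp(−πζ/√(1−ζ²)) = 100·exp(−π·0.5828/√0.6603) = 10.5%.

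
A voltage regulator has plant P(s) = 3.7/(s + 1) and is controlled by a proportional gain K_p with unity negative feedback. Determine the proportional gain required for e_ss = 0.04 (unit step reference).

For a type-0 loop with proportional control, e_ss = 1/(1 + K_p·P(0)).
P(0) = 3.7. Require 1/(1 + K_p·3.7) = 0.04, so 1 + 3.7·K_p = 25.
K_p = (25 − 1)/3.7 = 6.49.

K_p = 6.49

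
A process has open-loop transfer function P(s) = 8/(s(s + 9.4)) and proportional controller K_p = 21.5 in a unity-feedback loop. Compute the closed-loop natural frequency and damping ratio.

ω_n = 13.1 rad/s, ζ = 0.358

The closed-loop denominator is s(s+9.4) + 21.5·8 = s² + 9.4s + 172.
So ω_n² = 172 ⇒ ω_n = 13.11 rad/s, and ζ = 9.4/(2ω_n) = 0.358.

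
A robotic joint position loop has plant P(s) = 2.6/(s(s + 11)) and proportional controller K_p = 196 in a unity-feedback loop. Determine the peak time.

T_p = 0.143 s

From 1 + K_pP(s) = 0: s² + 11s + 509.6 = 0 ⇒ ω_n = 22.57, ζ = 0.2436.
Damped frequency ω_d = ω_n√(1−ζ²) = 21.89 rad/s, so peak time T_p = π/ω_d = 0.143 s.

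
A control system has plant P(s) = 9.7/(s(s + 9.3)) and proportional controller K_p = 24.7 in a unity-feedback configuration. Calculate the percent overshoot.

Closed-loop characteristic equation: s² + 9.3s + 239.6 = 0, so ω_n = 15.48 rad/s and ζ = 9.3/(2·15.48) = 0.3004.
%OS = 100·exp(−πζ/√(1−ζ²)) = 100·exp(−π·0.3004/√0.9098) = 37.2%.

37.2%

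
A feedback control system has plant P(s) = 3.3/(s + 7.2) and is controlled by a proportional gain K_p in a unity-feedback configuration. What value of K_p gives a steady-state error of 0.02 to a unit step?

K_p = 107

Steady-state error for a unit step on this type-0 loop is 1/(1 + K_p·P(0)).
P(0) = 0.4583. Require 1/(1 + K_p·0.4583) = 0.02, so 1 + 0.4583·K_p = 50.
K_p = (50 − 1)/0.4583 = 107.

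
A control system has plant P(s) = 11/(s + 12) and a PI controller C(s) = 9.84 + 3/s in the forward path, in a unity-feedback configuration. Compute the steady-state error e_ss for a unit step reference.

The open loop C(s)P(s) has a pole at the origin (type 1), so the static position error constant is infinite and e_ss = 1/(1+∞) = 0.

0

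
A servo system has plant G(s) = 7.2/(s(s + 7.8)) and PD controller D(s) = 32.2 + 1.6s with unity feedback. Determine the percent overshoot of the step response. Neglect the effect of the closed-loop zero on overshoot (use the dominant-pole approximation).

Forward path: (32.2 + 1.6s)·7.2/(s(s+7.8)). The closed-loop characteristic equation is s² + (7.8 + 7.2·1.6)s + 7.2·32.2 = 0.
That is s² + 19.32s + 231.8 = 0, so ω_n = 15.23 rad/s and ζ = 19.32/(2·15.23) = 0.6344.
%OS = 100·exp(−πζ/√(1−ζ²)) = 7.59%.

7.59%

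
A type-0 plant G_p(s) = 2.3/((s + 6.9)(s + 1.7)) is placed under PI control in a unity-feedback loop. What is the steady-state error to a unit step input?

0

The PI controller's integrator makes the forward path type 1, so e_ss to a step is zero.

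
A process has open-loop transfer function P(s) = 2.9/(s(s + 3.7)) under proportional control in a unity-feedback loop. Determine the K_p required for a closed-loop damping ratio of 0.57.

K_p = 3.63

Closed-loop characteristic equation: s² + 3.7s + K_p·2.9 = 0.
So ω_n = √(2.9K_p) and 2ζω_n = 3.7, giving ζ = 3.7/(2√(2.9K_p)).
Setting ζ = 0.57: √(2.9K_p) = 3.7/(2·0.57) = 3.246, so K_p = 10.53/2.9 = 3.63.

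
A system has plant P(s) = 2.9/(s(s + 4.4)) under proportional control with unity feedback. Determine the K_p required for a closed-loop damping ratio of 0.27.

Closed-loop characteristic equation: s² + 4.4s + K_p·2.9 = 0.
So ω_n = √(2.9K_p) and 2ζω_n = 4.4, giving ζ = 4.4/(2√(2.9K_p)).
Setting ζ = 0.27: √(2.9K_p) = 4.4/(2·0.27) = 8.148, so K_p = 66.39/2.9 = 22.9.

K_p = 22.9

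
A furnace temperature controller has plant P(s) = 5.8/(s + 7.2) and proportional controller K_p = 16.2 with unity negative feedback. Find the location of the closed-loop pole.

Closed-loop transfer function: T(s) = K_p·P(s)/(1 + K_p·P(s)) = 93.96/(s + 7.2 + 93.96) = 93.96/(s + 101.2).
The closed-loop pole is at s = −101.2.

s = -101.2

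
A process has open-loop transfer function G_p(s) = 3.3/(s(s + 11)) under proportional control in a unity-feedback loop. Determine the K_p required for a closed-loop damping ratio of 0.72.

K_p = 17.7

Closed-loop characteristic equation: s² + 11s + K_p·3.3 = 0.
So ω_n = √(3.3K_p) and 2ζω_n = 11, giving ζ = 11/(2√(3.3K_p)).
Setting ζ = 0.72: √(3.3K_p) = 11/(2·0.72) = 7.639, so K_p = 58.35/3.3 = 17.7.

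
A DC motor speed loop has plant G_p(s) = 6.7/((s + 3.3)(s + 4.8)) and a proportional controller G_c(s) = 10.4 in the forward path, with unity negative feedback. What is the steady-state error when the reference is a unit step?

0.185

The loop is type 0. Static position error constant K_pos = G_c(0)·G_p(0) = 10.4·0.423 = 4.399.
Steady-state error to a unit step: e_ss = 1/(1+K_pos) = 1/5.399 = 0.185.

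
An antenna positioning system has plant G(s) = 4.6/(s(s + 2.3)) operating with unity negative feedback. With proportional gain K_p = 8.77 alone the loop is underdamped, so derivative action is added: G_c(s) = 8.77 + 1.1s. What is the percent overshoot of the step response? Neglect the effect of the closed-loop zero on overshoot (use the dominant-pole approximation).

10.7%

Forward path: (8.77 + 1.1s)·4.6/(s(s+2.3)). The closed-loop characteristic equation is s² + (2.3 + 4.6·1.1)s + 4.6·8.77 = 0.
That is s² + 7.36s + 40.34 = 0, so ω_n = 6.352 rad/s and ζ = 7.36/(2·6.352) = 0.5794.
%OS = 100·exp(−πζ/√(1−ζ²)) = 10.7%.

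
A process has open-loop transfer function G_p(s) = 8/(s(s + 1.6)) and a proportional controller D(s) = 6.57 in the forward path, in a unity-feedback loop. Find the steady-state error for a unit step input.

0

The open loop D(s)G_p(s) has a pole at the origin (type 1), so the static position error constant is infinite and e_ss = 1/(1+∞) = 0.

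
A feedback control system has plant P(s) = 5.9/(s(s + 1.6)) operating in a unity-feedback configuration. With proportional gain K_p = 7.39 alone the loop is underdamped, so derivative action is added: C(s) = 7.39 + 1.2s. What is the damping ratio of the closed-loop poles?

ζ = 0.657

Forward path: (7.39 + 1.2s)·5.9/(s(s+1.6)). The closed-loop characteristic equation is s² + (1.6 + 5.9·1.2)s + 5.9·7.39 = 0.
That is s² + 8.68s + 43.6 = 0, so ω_n = 6.603 rad/s and ζ = 8.68/(2·6.603) = 0.6573.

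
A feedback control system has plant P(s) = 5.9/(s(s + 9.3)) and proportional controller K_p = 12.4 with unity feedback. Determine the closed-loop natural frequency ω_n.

1 + K_p·P(s) = 0 gives s² + 9.3s + 73.16 = 0.
Matching s² + 2ζω_n s + ω_n²: ω_n = √73.16 = 8.553 rad/s and 2ζω_n = 9.3, so ζ = 9.3/(2·8.553) = 0.544.

ω_n = 8.55 rad/s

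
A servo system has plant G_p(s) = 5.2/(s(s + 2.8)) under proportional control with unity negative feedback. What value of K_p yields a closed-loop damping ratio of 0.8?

K_p = 0.589

Closed-loop characteristic equation: s² + 2.8s + K_p·5.2 = 0.
So ω_n = √(5.2K_p) and 2ζω_n = 2.8, giving ζ = 2.8/(2√(5.2K_p)).
Setting ζ = 0.8: √(5.2K_p) = 2.8/(2·0.8) = 1.75, so K_p = 3.062/5.2 = 0.589.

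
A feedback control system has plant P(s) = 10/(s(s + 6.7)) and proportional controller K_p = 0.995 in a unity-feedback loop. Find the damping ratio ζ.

ζ = 1.06

The closed-loop denominator is s(s+6.7) + 0.995·10 = s² + 6.7s + 9.95.
Matching s² + 2ζω_n s + ω_n²: ω_n = √9.95 = 3.154 rad/s and 2ζω_n = 6.7, so ζ = 6.7/(2·3.154) = 1.06.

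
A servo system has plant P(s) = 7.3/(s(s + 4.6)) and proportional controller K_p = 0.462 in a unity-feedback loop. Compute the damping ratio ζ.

ζ = 1.25

1 + K_p·P(s) = 0 gives s² + 4.6s + 3.373 = 0.
Matching s² + 2ζω_n s + ω_n²: ω_n = √3.373 = 1.836 rad/s and 2ζω_n = 4.6, so ζ = 4.6/(2·1.836) = 1.25.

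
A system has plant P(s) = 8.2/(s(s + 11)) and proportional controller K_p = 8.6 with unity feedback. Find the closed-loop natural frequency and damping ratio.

1 + K_p·P(s) = 0 gives s² + 11s + 70.52 = 0.
Matching s² + 2ζω_n s + ω_n²: ω_n = √70.52 = 8.398 rad/s and 2ζω_n = 11, so ζ = 11/(2·8.398) = 0.655.

ω_n = 8.4 rad/s, ζ = 0.655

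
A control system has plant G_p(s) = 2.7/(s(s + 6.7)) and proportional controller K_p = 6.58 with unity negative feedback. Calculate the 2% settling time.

T_s ≈ 1.19 s

Closed-loop characteristic equation: s² + 6.7s + 17.77 = 0, so ω_n = 4.215 rad/s and ζ = 6.7/(2·4.215) = 0.7948.
2% settling time T_s ≈ 4/(ζω_n) = 4/3.35 = 1.19 s.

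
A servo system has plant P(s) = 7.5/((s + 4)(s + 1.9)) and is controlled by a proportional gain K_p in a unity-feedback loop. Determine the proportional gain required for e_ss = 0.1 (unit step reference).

The loop is type 0, so e_ss(step) = 1/(1 + K_pos) with K_pos = K_p·P(0).
P(0) = 0.9868. Require 1/(1 + K_p·0.9868) = 0.1, so 1 + 0.9868·K_p = 10.
K_p = (10 − 1)/0.9868 = 9.12.

K_p = 9.12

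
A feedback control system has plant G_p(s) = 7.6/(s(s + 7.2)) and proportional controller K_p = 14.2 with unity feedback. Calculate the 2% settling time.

From 1 + K_pG_p(s) = 0: s² + 7.2s + 107.9 = 0 ⇒ ω_n = 10.39, ζ = 0.3465.
2% settling time T_s ≈ 4/(ζω_n) = 4/3.6 = 1.11 s.

T_s ≈ 1.11 s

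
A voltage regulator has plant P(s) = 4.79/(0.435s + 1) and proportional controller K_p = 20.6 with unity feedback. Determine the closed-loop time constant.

τ = 0.00436 s

Closed loop: T(s) = K_p·P/(1+K_p·P) = 98.67/(0.435s + 1 + 98.67), with pole at s = −(1 + 98.67)/0.435 = −229.1.
Closed-loop time constant τ = 1/229.1 = 0.00436 s.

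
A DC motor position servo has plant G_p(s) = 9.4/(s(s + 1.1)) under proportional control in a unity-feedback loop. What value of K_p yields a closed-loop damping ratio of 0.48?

K_p = 0.14

Closed-loop characteristic equation: s² + 1.1s + K_p·9.4 = 0.
So ω_n = √(9.4K_p) and 2ζω_n = 1.1, giving ζ = 1.1/(2√(9.4K_p)).
Setting ζ = 0.48: √(9.4K_p) = 1.1/(2·0.48) = 1.146, so K_p = 1.313/9.4 = 0.14.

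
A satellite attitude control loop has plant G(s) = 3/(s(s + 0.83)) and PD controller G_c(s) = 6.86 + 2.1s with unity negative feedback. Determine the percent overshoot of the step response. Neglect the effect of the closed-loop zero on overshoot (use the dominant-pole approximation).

Forward path: (6.86 + 2.1s)·3/(s(s+0.83)). The closed-loop characteristic equation is s² + (0.83 + 3·2.1)s + 3·6.86 = 0.
That is s² + 7.13s + 20.58 = 0, so ω_n = 4.537 rad/s and ζ = 7.13/(2·4.537) = 0.7858.
%OS = 100·exp(−πζ/√(1−ζ²)) = 1.85%.

1.85%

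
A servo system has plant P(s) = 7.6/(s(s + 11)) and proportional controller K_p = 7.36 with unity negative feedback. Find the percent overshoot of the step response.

Closed-loop characteristic equation: s² + 11s + 55.94 = 0, so ω_n = 7.479 rad/s and ζ = 11/(2·7.479) = 0.7354.
%OS = 100·exp(−πζ/√(1−ζ²)) = 100·exp(−π·0.7354/√0.4592) = 3.31%.

3.31%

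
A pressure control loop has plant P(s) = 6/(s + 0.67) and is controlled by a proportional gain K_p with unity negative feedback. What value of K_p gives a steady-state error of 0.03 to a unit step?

K_p = 3.61

The loop is type 0, so e_ss(step) = 1/(1 + K_pos) with K_pos = K_p·P(0).
P(0) = 8.955. Require 1/(1 + K_p·8.955) = 0.03, so 1 + 8.955·K_p = 33.33.
K_p = (33.33 − 1)/8.955 = 3.61.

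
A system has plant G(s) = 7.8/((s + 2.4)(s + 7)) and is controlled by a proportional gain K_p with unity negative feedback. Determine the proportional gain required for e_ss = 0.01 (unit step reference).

K_p = 213

For a type-0 loop with proportional control, e_ss = 1/(1 + K_p·G(0)).
G(0) = 0.4643. Require 1/(1 + K_p·0.4643) = 0.01, so 1 + 0.4643·K_p = 100.
K_p = (100 − 1)/0.4643 = 213.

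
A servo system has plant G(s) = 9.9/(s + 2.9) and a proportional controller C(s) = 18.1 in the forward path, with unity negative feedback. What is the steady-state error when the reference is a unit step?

The loop is type 0. Static position error constant K_pos = C(0)·G(0) = 18.1·3.414 = 61.79.
Steady-state error to a unit step: e_ss = 1/(1+K_pos) = 1/62.79 = 0.0159.

0.0159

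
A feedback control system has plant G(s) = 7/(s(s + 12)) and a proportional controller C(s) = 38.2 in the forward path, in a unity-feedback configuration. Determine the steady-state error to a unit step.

0

The open loop C(s)G(s) has a pole at the origin (type 1), so the static position error constant is infinite and e_ss = 1/(1+∞) = 0.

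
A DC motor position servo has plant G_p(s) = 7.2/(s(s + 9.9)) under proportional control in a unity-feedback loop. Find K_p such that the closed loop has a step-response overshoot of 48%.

From %OS = 100·exp(−πζ/√(1−ζ²)) = 48%, ζ = −ln(0.48)/√(π²+ln²(0.48)) = 0.2275.
Characteristic equation s² + 9.9s + 7.2K_p = 0 gives ζ = 9.9/(2√(7.2K_p)).
Setting ζ = 0.2275: √(7.2K_p) = 9.9/(2·0.2275) = 21.76, so K_p = 473.4/7.2 = 65.8.

K_p = 65.8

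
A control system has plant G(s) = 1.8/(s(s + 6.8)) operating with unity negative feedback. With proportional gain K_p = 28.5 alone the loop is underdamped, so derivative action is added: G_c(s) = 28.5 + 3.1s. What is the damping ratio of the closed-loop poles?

Forward path: (28.5 + 3.1s)·1.8/(s(s+6.8)). The closed-loop characteristic equation is s² + (6.8 + 1.8·3.1)s + 1.8·28.5 = 0.
That is s² + 12.38s + 51.3 = 0, so ω_n = 7.162 rad/s and ζ = 12.38/(2·7.162) = 0.8642.

ζ = 0.864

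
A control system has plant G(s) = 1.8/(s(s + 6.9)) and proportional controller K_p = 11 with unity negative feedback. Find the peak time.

From 1 + K_pG(s) = 0: s² + 6.9s + 19.8 = 0 ⇒ ω_n = 4.45, ζ = 0.7753.
Damped frequency ω_d = ω_n√(1−ζ²) = 2.81 rad/s, so peak time T_p = π/ω_d = 1.12 s.

T_p = 1.12 s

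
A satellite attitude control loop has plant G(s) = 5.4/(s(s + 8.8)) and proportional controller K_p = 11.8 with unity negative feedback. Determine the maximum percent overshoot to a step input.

12.6%

The closed-loop denominator s² + 8.8s + 63.72 gives ω_n = √63.72 = 7.982 and ζ = 8.8/(2ω_n) = 0.5512.
%OS = 100·exp(−πζ/√(1−ζ²)) = 100·exp(−π·0.5512/√0.6962) = 12.6%.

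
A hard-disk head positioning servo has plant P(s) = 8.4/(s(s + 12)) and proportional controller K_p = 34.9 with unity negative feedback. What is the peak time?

T_p = 0.196 s

Closed-loop characteristic equation: s² + 12s + 293.2 = 0, so ω_n = 17.12 rad/s and ζ = 12/(2·17.12) = 0.3504.
Damped frequency ω_d = ω_n√(1−ζ²) = 16.04 rad/s, so peak time T_p = π/ω_d = 0.196 s.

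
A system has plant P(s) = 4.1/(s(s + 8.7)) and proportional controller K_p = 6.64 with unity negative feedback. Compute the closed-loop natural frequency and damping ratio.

ω_n = 5.22 rad/s, ζ = 0.834

With unity feedback the closed-loop characteristic equation is s² + 8.7s + 6.64·4.1 = s² + 8.7s + 27.22 = 0.
Matching s² + 2ζω_n s + ω_n²: ω_n = √27.22 = 5.218 rad/s and 2ζω_n = 8.7, so ζ = 8.7/(2·5.218) = 0.834.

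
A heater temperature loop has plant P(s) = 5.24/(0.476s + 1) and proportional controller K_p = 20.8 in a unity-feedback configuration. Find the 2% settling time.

Closed loop: T(s) = K_p·P/(1+K_p·P) = 109/(0.476s + 1 + 109), with pole at s = −(1 + 109)/0.476 = −231.1.
τ = 1/231.1 = 0.004328 s, so 2% settling time ≈ 4τ = 0.0173 s.

T_s ≈ 0.0173 s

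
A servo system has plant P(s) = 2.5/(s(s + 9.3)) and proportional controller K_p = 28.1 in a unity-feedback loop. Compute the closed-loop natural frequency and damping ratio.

With unity feedback the closed-loop characteristic equation is s² + 9.3s + 28.1·2.5 = s² + 9.3s + 70.25 = 0.
So ω_n² = 70.25 ⇒ ω_n = 8.382 rad/s, and ζ = 9.3/(2ω_n) = 0.555.

ω_n = 8.38 rad/s, ζ = 0.555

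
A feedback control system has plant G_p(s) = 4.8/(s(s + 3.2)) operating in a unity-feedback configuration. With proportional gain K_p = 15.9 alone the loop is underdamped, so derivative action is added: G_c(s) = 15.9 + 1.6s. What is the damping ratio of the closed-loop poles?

ζ = 0.623

Forward path: (15.9 + 1.6s)·4.8/(s(s+3.2)). The closed-loop characteristic equation is s² + (3.2 + 4.8·1.6)s + 4.8·15.9 = 0.
That is s² + 10.88s + 76.32 = 0, so ω_n = 8.736 rad/s and ζ = 10.88/(2·8.736) = 0.6227.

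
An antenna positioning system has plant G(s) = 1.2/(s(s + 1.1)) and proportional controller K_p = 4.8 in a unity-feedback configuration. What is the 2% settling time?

Closed-loop characteristic equation: s² + 1.1s + 5.76 = 0, so ω_n = 2.4 rad/s and ζ = 1.1/(2·2.4) = 0.2292.
2% settling time T_s ≈ 4/(ζω_n) = 4/0.55 = 7.27 s.

T_s ≈ 7.27 s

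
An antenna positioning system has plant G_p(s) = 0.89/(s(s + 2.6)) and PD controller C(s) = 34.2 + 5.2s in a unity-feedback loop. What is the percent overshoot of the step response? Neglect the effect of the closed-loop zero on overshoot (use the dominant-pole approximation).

6.56%

Forward path: (34.2 + 5.2s)·0.89/(s(s+2.6)). The closed-loop characteristic equation is s² + (2.6 + 0.89·5.2)s + 0.89·34.2 = 0.
That is s² + 7.228s + 30.44 = 0, so ω_n = 5.517 rad/s and ζ = 7.228/(2·5.517) = 0.6551.
%OS = 100·exp(−πζ/√(1−ζ²)) = 6.56%.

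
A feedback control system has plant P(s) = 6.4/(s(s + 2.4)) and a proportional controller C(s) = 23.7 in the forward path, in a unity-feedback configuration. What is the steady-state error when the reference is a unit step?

The open loop C(s)P(s) has a pole at the origin (type 1), so the static position error constant is infinite and e_ss = 1/(1+∞) = 0.

0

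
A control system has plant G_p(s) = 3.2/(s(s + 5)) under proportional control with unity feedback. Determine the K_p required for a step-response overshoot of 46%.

From %OS = 100·exp(−πζ/√(1−ζ²)) = 46%, ζ = −ln(0.46)/√(π²+ln²(0.46)) = 0.24.
Characteristic equation s² + 5s + 3.2K_p = 0 gives ζ = 5/(2√(3.2K_p)).
Setting ζ = 0.24: √(3.2K_p) = 5/(2·0.24) = 10.42, so K_p = 108.5/3.2 = 33.9.

K_p = 33.9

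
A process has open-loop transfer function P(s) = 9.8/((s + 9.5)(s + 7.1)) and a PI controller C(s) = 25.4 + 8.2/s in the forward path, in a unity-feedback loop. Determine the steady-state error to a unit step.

0

The open loop C(s)P(s) has a pole at the origin (type 1), so the static position error constant is infinite and e_ss = 1/(1+∞) = 0.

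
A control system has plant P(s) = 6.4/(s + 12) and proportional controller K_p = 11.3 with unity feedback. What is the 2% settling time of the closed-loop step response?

Closed-loop transfer function: T(s) = K_p·P(s)/(1 + K_p·P(s)) = 72.32/(s + 12 + 72.32) = 72.32/(s + 84.32).
Time constant τ = 1/84.32 = 0.01186 s, so the 2% settling time is about 4τ = 0.0474 s.

T_s ≈ 0.0474 s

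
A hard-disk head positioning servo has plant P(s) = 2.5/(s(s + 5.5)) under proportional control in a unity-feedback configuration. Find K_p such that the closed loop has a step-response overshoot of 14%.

From %OS = 100·exp(−πζ/√(1−ζ²)) = 14%, ζ = −ln(0.14)/√(π²+ln²(0.14)) = 0.5305.
Characteristic equation s² + 5.5s + 2.5K_p = 0 gives ζ = 5.5/(2√(2.5K_p)).
Setting ζ = 0.5305: √(2.5K_p) = 5.5/(2·0.5305) = 5.184, so K_p = 26.87/2.5 = 10.7.

K_p = 10.7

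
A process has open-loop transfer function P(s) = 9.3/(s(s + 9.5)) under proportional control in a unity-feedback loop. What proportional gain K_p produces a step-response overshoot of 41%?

K_p = 32.5

From %OS = 100·exp(−πζ/√(1−ζ²)) = 41%, ζ = −ln(0.41)/√(π²+ln²(0.41)) = 0.273.
Characteristic equation s² + 9.5s + 9.3K_p = 0 gives ζ = 9.5/(2√(9.3K_p)).
Setting ζ = 0.273: √(9.3K_p) = 9.5/(2·0.273) = 17.4, so K_p = 302.7/9.3 = 32.5.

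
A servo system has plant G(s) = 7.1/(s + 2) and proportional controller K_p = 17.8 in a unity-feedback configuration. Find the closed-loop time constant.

Closed-loop transfer function: T(s) = K_p·G(s)/(1 + K_p·G(s)) = 126.4/(s + 2 + 126.4) = 126.4/(s + 128.4).
Time constant τ = 1/128.4 = 0.00779 s.

τ = 0.00779 s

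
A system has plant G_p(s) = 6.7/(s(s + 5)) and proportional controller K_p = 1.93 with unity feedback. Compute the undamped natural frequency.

With unity feedback the closed-loop characteristic equation is s² + 5s + 1.93·6.7 = s² + 5s + 12.93 = 0.
Matching s² + 2ζω_n s + ω_n²: ω_n = √12.93 = 3.596 rad/s and 2ζω_n = 5, so ζ = 5/(2·3.596) = 0.695.

ω_n = 3.6 rad/s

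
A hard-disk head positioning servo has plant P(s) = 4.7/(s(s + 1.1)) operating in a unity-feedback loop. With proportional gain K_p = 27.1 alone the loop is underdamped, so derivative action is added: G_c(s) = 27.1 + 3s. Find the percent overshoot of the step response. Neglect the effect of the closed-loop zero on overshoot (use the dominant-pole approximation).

Forward path: (27.1 + 3s)·4.7/(s(s+1.1)). The closed-loop characteristic equation is s² + (1.1 + 4.7·3)s + 4.7·27.1 = 0.
That is s² + 15.2s + 127.4 = 0, so ω_n = 11.29 rad/s and ζ = 15.2/(2·11.29) = 0.6734.
%OS = 100·exp(−πζ/√(1−ζ²)) = 5.72%.

5.72%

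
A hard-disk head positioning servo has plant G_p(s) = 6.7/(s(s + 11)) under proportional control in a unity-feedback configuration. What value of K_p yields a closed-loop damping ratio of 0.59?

Closed-loop characteristic equation: s² + 11s + K_p·6.7 = 0.
So ω_n = √(6.7K_p) and 2ζω_n = 11, giving ζ = 11/(2√(6.7K_p)).
Setting ζ = 0.59: √(6.7K_p) = 11/(2·0.59) = 9.322, so K_p = 86.9/6.7 = 13.

K_p = 13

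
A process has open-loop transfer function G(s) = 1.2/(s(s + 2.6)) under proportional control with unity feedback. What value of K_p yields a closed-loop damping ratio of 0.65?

Closed-loop characteristic equation: s² + 2.6s + K_p·1.2 = 0.
So ω_n = √(1.2K_p) and 2ζω_n = 2.6, giving ζ = 2.6/(2√(1.2K_p)).
Setting ζ = 0.65: √(1.2K_p) = 2.6/(2·0.65) = 2, so K_p = 4/1.2 = 3.33.

K_p = 3.33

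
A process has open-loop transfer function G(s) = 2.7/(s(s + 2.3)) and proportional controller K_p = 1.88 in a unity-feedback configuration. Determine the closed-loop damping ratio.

The closed-loop denominator is s(s+2.3) + 1.88·2.7 = s² + 2.3s + 5.076.
So ω_n² = 5.076 ⇒ ω_n = 2.253 rad/s, and ζ = 2.3/(2ω_n) = 0.51.

ζ = 0.51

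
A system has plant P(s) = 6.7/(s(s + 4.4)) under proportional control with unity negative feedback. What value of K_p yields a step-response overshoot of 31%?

K_p = 5.92

From %OS = 100·exp(−πζ/√(1−ζ²)) = 31%, ζ = −ln(0.31)/√(π²+ln²(0.31)) = 0.3493.
Characteristic equation s² + 4.4s + 6.7K_p = 0 gives ζ = 4.4/(2√(6.7K_p)).
Setting ζ = 0.3493: √(6.7K_p) = 4.4/(2·0.3493) = 6.298, so K_p = 39.67/6.7 = 5.92.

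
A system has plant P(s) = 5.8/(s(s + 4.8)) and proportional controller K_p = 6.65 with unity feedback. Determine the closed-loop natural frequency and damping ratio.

The closed-loop denominator is s(s+4.8) + 6.65·5.8 = s² + 4.8s + 38.57.
So ω_n² = 38.57 ⇒ ω_n = 6.21 rad/s, and ζ = 4.8/(2ω_n) = 0.386.

ω_n = 6.21 rad/s, ζ = 0.386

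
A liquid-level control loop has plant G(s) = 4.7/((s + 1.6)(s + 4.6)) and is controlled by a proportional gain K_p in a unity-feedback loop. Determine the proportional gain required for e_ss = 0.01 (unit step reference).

Steady-state error for a unit step on this type-0 loop is 1/(1 + K_p·G(0)).
G(0) = 0.6386. Require 1/(1 + K_p·0.6386) = 0.01, so 1 + 0.6386·K_p = 100.
K_p = (100 − 1)/0.6386 = 155.

K_p = 155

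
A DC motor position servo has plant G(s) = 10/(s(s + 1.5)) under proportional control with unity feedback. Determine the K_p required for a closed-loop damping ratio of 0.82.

K_p = 0.0837

Closed-loop characteristic equation: s² + 1.5s + K_p·10 = 0.
So ω_n = √(10K_p) and 2ζω_n = 1.5, giving ζ = 1.5/(2√(10K_p)).
Setting ζ = 0.82: √(10K_p) = 1.5/(2·0.82) = 0.9146, so K_p = 0.8366/10 = 0.0837.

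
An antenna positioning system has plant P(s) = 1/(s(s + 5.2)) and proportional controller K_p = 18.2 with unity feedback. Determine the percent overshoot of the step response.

From 1 + K_pP(s) = 0: s² + 5.2s + 18.2 = 0 ⇒ ω_n = 4.266, ζ = 0.6094.
%OS = 100·exp(−πζ/√(1−ζ²)) = 100·exp(−π·0.6094/√0.6286) = 8.94%.

8.94%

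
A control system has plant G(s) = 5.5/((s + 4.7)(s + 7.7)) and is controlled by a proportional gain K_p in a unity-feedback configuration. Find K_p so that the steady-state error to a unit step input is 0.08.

K_p = 75.7

For a type-0 loop with proportional control, e_ss = 1/(1 + K_p·G(0)).
G(0) = 0.152. Require 1/(1 + K_p·0.152) = 0.08, so 1 + 0.152·K_p = 12.5.
K_p = (12.5 − 1)/0.152 = 75.7.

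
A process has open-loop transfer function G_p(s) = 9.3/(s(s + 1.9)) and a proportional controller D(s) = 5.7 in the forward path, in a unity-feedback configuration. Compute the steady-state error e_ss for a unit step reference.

The open loop D(s)G_p(s) has a pole at the origin (type 1), so the static position error constant is infinite and e_ss = 1/(1+∞) = 0.

0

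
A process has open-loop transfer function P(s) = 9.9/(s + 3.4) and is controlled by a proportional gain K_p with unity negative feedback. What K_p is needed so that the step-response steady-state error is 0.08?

Steady-state error for a unit step on this type-0 loop is 1/(1 + K_p·P(0)).
P(0) = 2.912. Require 1/(1 + K_p·2.912) = 0.08, so 1 + 2.912·K_p = 12.5.
K_p = (12.5 − 1)/2.912 = 3.95.

K_p = 3.95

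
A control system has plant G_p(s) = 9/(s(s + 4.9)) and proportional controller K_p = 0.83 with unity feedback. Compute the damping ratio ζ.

ζ = 0.896

With unity feedback the closed-loop characteristic equation is s² + 4.9s + 0.83·9 = s² + 4.9s + 7.47 = 0.
So ω_n² = 7.47 ⇒ ω_n = 2.733 rad/s, and ζ = 4.9/(2ω_n) = 0.896.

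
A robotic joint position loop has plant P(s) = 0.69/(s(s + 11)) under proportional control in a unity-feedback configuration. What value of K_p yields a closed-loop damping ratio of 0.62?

Closed-loop characteristic equation: s² + 11s + K_p·0.69 = 0.
So ω_n = √(0.69K_p) and 2ζω_n = 11, giving ζ = 11/(2√(0.69K_p)).
Setting ζ = 0.62: √(0.69K_p) = 11/(2·0.62) = 8.871, so K_p = 78.69/0.69 = 114.

K_p = 114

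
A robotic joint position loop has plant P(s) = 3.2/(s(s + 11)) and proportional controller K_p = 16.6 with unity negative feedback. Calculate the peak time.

Closed-loop characteristic equation: s² + 11s + 53.12 = 0, so ω_n = 7.288 rad/s and ζ = 11/(2·7.288) = 0.7546.
Damped frequency ω_d = ω_n√(1−ζ²) = 4.782 rad/s, so peak time T_p = π/ω_d = 0.657 s.

T_p = 0.657 s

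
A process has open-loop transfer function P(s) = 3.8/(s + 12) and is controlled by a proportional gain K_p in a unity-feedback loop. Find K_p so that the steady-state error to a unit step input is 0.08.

The loop is type 0, so e_ss(step) = 1/(1 + K_pos) with K_pos = K_p·P(0).
P(0) = 0.3167. Require 1/(1 + K_p·0.3167) = 0.08, so 1 + 0.3167·K_p = 12.5.
K_p = (12.5 − 1)/0.3167 = 36.3.

K_p = 36.3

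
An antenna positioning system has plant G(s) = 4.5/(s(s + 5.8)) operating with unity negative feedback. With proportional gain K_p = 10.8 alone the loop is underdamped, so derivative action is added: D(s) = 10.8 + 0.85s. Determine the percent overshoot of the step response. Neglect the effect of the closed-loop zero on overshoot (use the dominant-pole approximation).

4.99%

Forward path: (10.8 + 0.85s)·4.5/(s(s+5.8)). The closed-loop characteristic equation is s² + (5.8 + 4.5·0.85)s + 4.5·10.8 = 0.
That is s² + 9.625s + 48.6 = 0, so ω_n = 6.971 rad/s and ζ = 9.625/(2·6.971) = 0.6903.
%OS = 100·exp(−πζ/√(1−ζ²)) = 4.99%.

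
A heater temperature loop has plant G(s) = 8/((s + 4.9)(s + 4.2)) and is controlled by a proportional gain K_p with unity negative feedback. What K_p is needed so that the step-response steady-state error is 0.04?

K_p = 61.7

For a type-0 loop with proportional control, e_ss = 1/(1 + K_p·G(0)).
G(0) = 0.3887. Require 1/(1 + K_p·0.3887) = 0.04, so 1 + 0.3887·K_p = 25.
K_p = (25 − 1)/0.3887 = 61.7.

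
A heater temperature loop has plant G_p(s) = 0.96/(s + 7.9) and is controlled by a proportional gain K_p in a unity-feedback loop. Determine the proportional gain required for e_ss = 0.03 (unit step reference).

For a type-0 loop with proportional control, e_ss = 1/(1 + K_p·G_p(0)).
G_p(0) = 0.1215. Require 1/(1 + K_p·0.1215) = 0.03, so 1 + 0.1215·K_p = 33.33.
K_p = (33.33 − 1)/0.1215 = 266.

K_p = 266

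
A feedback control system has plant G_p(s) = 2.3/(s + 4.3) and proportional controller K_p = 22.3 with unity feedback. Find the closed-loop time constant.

τ = 0.018 s

Closed-loop transfer function: T(s) = K_p·G_p(s)/(1 + K_p·G_p(s)) = 51.29/(s + 4.3 + 51.29) = 51.29/(s + 55.59).
Time constant τ = 1/55.59 = 0.018 s.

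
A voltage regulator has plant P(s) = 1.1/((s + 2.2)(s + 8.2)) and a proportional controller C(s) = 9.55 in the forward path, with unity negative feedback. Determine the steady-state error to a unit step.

The loop is type 0. Static position error constant K_pos = C(0)·P(0) = 9.55·0.06098 = 0.5823.
Steady-state error to a unit step: e_ss = 1/(1+K_pos) = 1/1.582 = 0.632.

0.632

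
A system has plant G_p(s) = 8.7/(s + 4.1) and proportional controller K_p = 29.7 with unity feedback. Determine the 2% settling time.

T_s ≈ 0.0152 s

Closed-loop transfer function: T(s) = K_p·G_p(s)/(1 + K_p·G_p(s)) = 258.4/(s + 4.1 + 258.4) = 258.4/(s + 262.5).
Time constant τ = 1/262.5 = 0.00381 s, so the 2% settling time is about 4τ = 0.0152 s.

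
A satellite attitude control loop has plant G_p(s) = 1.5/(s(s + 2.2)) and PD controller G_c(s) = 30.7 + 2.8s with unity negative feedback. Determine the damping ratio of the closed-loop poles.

ζ = 0.472

Forward path: (30.7 + 2.8s)·1.5/(s(s+2.2)). The closed-loop characteristic equation is s² + (2.2 + 1.5·2.8)s + 1.5·30.7 = 0.
That is s² + 6.4s + 46.05 = 0, so ω_n = 6.786 rad/s and ζ = 6.4/(2·6.786) = 0.4716.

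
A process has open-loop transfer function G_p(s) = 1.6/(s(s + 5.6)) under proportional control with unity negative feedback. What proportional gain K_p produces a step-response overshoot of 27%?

From %OS = 100·exp(−πζ/√(1−ζ²)) = 27%, ζ = −ln(0.27)/√(π²+ln²(0.27)) = 0.3847.
Characteristic equation s² + 5.6s + 1.6K_p = 0 gives ζ = 5.6/(2√(1.6K_p)).
Setting ζ = 0.3847: √(1.6K_p) = 5.6/(2·0.3847) = 7.278, so K_p = 52.98/1.6 = 33.1.

K_p = 33.1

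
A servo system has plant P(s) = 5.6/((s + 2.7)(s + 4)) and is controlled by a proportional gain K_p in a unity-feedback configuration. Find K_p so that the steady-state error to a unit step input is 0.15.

K_p = 10.9

For a type-0 loop with proportional control, e_ss = 1/(1 + K_p·P(0)).
P(0) = 0.5185. Require 1/(1 + K_p·0.5185) = 0.15, so 1 + 0.5185·K_p = 6.667.
K_p = (6.667 − 1)/0.5185 = 10.9.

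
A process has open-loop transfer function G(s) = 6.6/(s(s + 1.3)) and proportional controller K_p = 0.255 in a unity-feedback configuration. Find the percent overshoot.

16.2%

The closed-loop denominator s² + 1.3s + 1.683 gives ω_n = √1.683 = 1.297 and ζ = 1.3/(2ω_n) = 0.501.
%OS = 100·exp(−πζ/√(1−ζ²)) = 100·exp(−π·0.501/√0.749) = 16.2%.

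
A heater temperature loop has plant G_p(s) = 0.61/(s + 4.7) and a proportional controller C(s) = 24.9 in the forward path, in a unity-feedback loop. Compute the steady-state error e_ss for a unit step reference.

0.236

The loop is type 0. Static position error constant K_pos = C(0)·G_p(0) = 24.9·0.1298 = 3.232.
Steady-state error to a unit step: e_ss = 1/(1+K_pos) = 1/4.232 = 0.236.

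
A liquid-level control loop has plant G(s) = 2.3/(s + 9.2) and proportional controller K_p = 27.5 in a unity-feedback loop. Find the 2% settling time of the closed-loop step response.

T_s ≈ 0.0552 s

Closed-loop transfer function: T(s) = K_p·G(s)/(1 + K_p·G(s)) = 63.25/(s + 9.2 + 63.25) = 63.25/(s + 72.45).
Time constant τ = 1/72.45 = 0.0138 s, so the 2% settling time is about 4τ = 0.0552 s.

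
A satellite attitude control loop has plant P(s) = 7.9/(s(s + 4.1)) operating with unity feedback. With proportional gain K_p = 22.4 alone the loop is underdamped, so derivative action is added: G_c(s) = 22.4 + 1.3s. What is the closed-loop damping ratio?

Forward path: (22.4 + 1.3s)·7.9/(s(s+4.1)). The closed-loop characteristic equation is s² + (4.1 + 7.9·1.3)s + 7.9·22.4 = 0.
That is s² + 14.37s + 177 = 0, so ω_n = 13.3 rad/s and ζ = 14.37/(2·13.3) = 0.5401.

ζ = 0.54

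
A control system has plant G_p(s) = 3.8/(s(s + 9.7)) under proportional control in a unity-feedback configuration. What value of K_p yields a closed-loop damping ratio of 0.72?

Closed-loop characteristic equation: s² + 9.7s + K_p·3.8 = 0.
So ω_n = √(3.8K_p) and 2ζω_n = 9.7, giving ζ = 9.7/(2√(3.8K_p)).
Setting ζ = 0.72: √(3.8K_p) = 9.7/(2·0.72) = 6.736, so K_p = 45.38/3.8 = 11.9.

K_p = 11.9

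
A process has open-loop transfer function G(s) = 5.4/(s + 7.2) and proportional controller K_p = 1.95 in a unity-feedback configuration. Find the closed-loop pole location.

s = -17.73

Closed-loop transfer function: T(s) = K_p·G(s)/(1 + K_p·G(s)) = 10.53/(s + 7.2 + 10.53) = 10.53/(s + 17.73).
The closed-loop pole is at s = −17.73.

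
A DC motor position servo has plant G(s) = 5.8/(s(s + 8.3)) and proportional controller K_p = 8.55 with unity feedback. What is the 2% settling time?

From 1 + K_pG(s) = 0: s² + 8.3s + 49.59 = 0 ⇒ ω_n = 7.042, ζ = 0.5893.
2% settling time T_s ≈ 4/(ζω_n) = 4/4.15 = 0.964 s.

T_s ≈ 0.964 s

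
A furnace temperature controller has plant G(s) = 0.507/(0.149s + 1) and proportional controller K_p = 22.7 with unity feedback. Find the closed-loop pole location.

Closed loop: T(s) = K_p·G/(1+K_p·G) = 11.51/(0.149s + 1 + 11.51), with pole at s = −(1 + 11.51)/0.149 = −83.95.

s = -83.95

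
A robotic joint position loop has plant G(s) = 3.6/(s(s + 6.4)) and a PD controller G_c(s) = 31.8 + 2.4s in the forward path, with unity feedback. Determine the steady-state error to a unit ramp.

0.0559

The loop has one pole at the origin (type 1). Velocity error constant K_v = lim_{s→0} s·G_c(s)G(s) = 31.8·3.6/6.4 = 17.89.
Steady-state error to a unit ramp: e_ss = 1/K_v = 0.0559.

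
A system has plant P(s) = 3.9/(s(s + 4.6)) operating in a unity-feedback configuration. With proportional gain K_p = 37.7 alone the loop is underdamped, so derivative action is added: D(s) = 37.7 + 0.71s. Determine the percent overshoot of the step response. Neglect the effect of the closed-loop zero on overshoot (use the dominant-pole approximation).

36.7%

Forward path: (37.7 + 0.71s)·3.9/(s(s+4.6)). The closed-loop characteristic equation is s² + (4.6 + 3.9·0.71)s + 3.9·37.7 = 0.
That is s² + 7.369s + 147 = 0, so ω_n = 12.13 rad/s and ζ = 7.369/(2·12.13) = 0.3039.
%OS = 100·exp(−πζ/√(1−ζ²)) = 36.7%.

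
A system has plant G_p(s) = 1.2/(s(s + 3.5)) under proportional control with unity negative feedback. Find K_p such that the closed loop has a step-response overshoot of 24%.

From %OS = 100·exp(−πζ/√(1−ζ²)) = 24%, ζ = −ln(0.24)/√(π²+ln²(0.24)) = 0.4136.
Characteristic equation s² + 3.5s + 1.2K_p = 0 gives ζ = 3.5/(2√(1.2K_p)).
Setting ζ = 0.4136: √(1.2K_p) = 3.5/(2·0.4136) = 4.231, so K_p = 17.9/1.2 = 14.9.

K_p = 14.9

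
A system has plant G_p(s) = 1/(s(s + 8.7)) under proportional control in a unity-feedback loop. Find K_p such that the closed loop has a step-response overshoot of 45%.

K_p = 312

From %OS = 100·exp(−πζ/√(1−ζ²)) = 45%, ζ = −ln(0.45)/√(π²+ln²(0.45)) = 0.2463.
Characteristic equation s² + 8.7s + 1K_p = 0 gives ζ = 8.7/(2√(1K_p)).
Setting ζ = 0.2463: √(1K_p) = 8.7/(2·0.2463) = 17.66, so K_p = 311.8/1 = 312.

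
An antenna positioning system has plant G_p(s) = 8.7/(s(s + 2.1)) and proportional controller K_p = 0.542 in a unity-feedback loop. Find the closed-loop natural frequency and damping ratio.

ω_n = 2.17 rad/s, ζ = 0.484

With unity feedback the closed-loop characteristic equation is s² + 2.1s + 0.542·8.7 = s² + 2.1s + 4.715 = 0.
Matching s² + 2ζω_n s + ω_n²: ω_n = √4.715 = 2.171 rad/s and 2ζω_n = 2.1, so ζ = 2.1/(2·2.171) = 0.484.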